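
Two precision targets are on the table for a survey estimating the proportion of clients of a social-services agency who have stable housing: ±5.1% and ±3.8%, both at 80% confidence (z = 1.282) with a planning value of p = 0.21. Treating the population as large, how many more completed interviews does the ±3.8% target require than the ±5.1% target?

84

At ±5.1%: n = 1.282² × 0.1659 / 0.051² ≈ 104.83 → 105.
At ±3.8%: n = 1.282² × 0.1659 / 0.038² ≈ 188.82 → 189.
Additional respondents: 189 − 105 = 84.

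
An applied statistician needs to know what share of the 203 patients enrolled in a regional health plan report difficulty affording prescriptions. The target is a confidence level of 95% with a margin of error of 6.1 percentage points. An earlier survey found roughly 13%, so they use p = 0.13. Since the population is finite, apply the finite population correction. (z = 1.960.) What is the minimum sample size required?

Unadjusted: n₀ = 1.960² × 0.13 × 0.87 / 0.061² ≈ 116.77, so n₀ = 117.
Finite population correction with N = 203: n = n₀ / (1 + (n₀−1)/N) = 117 / (1 + 116/203) = 117 / 1.5714 ≈ 74.45.
Rounding up, n = 75.

75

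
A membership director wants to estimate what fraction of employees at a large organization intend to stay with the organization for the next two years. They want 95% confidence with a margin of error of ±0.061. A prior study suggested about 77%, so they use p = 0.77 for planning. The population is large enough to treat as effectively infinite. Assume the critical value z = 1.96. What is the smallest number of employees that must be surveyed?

183

With p = 0.77, p(1−p) = 0.1771.
n = z²·p(1−p)/E² = 1.96² × 0.1771 / 0.061² = 3.8416 × 0.1771 / 0.003721 ≈ 182.84.
Rounding up gives n = 183.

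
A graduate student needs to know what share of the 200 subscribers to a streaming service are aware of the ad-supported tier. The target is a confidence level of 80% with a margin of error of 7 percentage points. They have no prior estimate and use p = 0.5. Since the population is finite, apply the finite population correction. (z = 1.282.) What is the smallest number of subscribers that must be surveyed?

60

Unadjusted: n₀ = 1.282² × 0.50 × 0.50 / 0.070² ≈ 83.85, so n₀ = 84.
Finite population correction with N = 200: n = n₀ / (1 + (n₀−1)/N) = 84 / (1 + 83/200) = 84 / 1.4150 ≈ 59.36.
Rounding up, n = 60.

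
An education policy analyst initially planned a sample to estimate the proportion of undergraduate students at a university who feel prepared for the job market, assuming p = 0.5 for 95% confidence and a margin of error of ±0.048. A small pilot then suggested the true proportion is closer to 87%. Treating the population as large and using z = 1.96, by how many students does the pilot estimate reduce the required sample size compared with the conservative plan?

Conservative (p = 0.5): n = 1.96² × 0.25 / 0.048² ≈ 416.84 → 417.
Using p = 0.87: p(1−p) = 0.1131, so n = 1.96² × 0.1131 / 0.048² ≈ 188.58 → 189.
Reduction: 417 − 189 = 228.

228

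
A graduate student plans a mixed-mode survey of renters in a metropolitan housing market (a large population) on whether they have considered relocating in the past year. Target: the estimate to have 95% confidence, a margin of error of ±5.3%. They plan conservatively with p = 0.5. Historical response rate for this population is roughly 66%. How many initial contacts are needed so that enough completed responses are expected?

For 95% confidence, z = 1.960.
Completed interviews needed: n₀ = 1.960² × 0.2500 / 0.053² ≈ 341.90 → 342.
At a 66% response rate, contacts needed = 342 / 0.66 ≈ 518.18 → 519.

519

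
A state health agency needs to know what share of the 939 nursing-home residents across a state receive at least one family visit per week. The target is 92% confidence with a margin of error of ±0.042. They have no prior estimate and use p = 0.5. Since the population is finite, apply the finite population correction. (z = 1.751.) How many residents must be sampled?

Unadjusted: n₀ = 1.751² × 0.50 × 0.50 / 0.042² ≈ 434.52, so n₀ = 435.
Finite population correction with N = 939: n = n₀ / (1 + (n₀−1)/N) = 435 / (1 + 434/939) = 435 / 1.4622 ≈ 297.50.
Rounding up, n = 298.

298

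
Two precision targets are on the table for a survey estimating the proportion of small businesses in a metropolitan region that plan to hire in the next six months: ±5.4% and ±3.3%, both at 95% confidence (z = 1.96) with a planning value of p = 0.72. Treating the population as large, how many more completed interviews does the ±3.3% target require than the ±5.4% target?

446

At ±5.4%: n = 1.96² × 0.2016 / 0.054² ≈ 265.59 → 266.
At ±3.3%: n = 1.96² × 0.2016 / 0.033² ≈ 711.17 → 712.
Additional respondents: 712 − 266 = 446.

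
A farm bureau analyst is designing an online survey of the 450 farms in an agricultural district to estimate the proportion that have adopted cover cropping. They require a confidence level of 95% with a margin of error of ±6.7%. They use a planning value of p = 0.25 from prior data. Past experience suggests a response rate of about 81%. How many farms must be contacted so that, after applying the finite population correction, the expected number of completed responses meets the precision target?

For 95% confidence, z = 1.96.
Completed interviews needed (unadjusted): n₀ = 1.96² × 0.1875 / 0.067² ≈ 160.46 → 161.
FPC for N = 450: n = 161 / (1 + 160/450) = 161 / 1.3556 ≈ 118.77 → 119.
At an 81% response rate, contacts needed = 119 / 0.81 ≈ 146.91 → 147.

147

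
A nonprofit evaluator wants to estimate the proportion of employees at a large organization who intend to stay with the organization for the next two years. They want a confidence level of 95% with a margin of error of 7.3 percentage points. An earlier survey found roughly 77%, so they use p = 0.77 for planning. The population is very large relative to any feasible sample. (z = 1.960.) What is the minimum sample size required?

128

With p = 0.77, p(1−p) = 0.1771.
n = z²·p(1−p)/E² = 1.960² × 0.1771 / 0.073² = 3.8416 × 0.1771 / 0.005329 ≈ 127.67.
Rounding up gives n = 128.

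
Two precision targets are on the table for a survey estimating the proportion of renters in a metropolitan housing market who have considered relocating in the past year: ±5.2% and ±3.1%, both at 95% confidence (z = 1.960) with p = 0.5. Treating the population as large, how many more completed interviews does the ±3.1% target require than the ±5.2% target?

At ±5.2%: n = 1.960² × 0.2500 / 0.052² ≈ 355.18 → 356.
At ±3.1%: n = 1.960² × 0.2500 / 0.031² ≈ 999.38 → 1000.
Additional respondents: 1000 − 356 = 644.

644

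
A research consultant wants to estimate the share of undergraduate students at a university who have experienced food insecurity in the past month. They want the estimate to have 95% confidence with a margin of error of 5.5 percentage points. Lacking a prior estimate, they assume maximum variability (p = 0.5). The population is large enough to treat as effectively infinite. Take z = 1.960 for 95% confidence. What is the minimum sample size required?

318

With p = 0.5, p(1−p) = 0.25.
n = z²·p(1−p)/E² = 1.960² × 0.2500 / 0.055² = 3.8416 × 0.2500 / 0.003025 ≈ 317.49.
Rounding up gives n = 318.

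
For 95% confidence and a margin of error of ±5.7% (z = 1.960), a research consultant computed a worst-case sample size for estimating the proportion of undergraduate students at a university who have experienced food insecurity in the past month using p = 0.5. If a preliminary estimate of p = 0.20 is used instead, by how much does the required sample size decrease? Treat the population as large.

Conservative (p = 0.5): n = 1.960² × 0.25 / 0.057² ≈ 295.60 → 296.
Using p = 0.20: p(1−p) = 0.1600, so n = 1.960² × 0.1600 / 0.057² ≈ 189.18 → 190.
Reduction: 296 − 190 = 106.

106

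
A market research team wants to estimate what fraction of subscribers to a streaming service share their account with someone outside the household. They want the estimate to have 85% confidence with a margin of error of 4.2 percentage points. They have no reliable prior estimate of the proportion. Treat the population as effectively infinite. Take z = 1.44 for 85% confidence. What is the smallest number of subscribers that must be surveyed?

With no prior estimate, use p = 0.5, giving p(1−p) = 0.25.
n = z²·p(1−p)/E² = 1.44² × 0.2500 / 0.042² = 2.0736 × 0.2500 / 0.001764 ≈ 293.88.
Rounding up gives n = 294.

294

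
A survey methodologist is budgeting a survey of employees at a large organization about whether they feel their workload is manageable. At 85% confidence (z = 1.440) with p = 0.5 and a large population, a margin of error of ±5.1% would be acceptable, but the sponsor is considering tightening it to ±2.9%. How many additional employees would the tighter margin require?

At ±5.1%: n = 1.440² × 0.2500 / 0.051² ≈ 199.31 → 200.
At ±2.9%: n = 1.440² × 0.2500 / 0.029² ≈ 616.41 → 617.
Additional respondents: 617 − 200 = 417.

417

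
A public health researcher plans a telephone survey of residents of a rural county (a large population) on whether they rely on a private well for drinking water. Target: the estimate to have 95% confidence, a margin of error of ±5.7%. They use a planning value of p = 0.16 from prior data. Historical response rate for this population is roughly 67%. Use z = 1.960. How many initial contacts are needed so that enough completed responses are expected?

Completed interviews needed: n₀ = 1.960² × 0.1344 / 0.057² ≈ 158.91 → 159.
At a 67% response rate, contacts needed = 159 / 0.67 ≈ 237.31 → 238.

238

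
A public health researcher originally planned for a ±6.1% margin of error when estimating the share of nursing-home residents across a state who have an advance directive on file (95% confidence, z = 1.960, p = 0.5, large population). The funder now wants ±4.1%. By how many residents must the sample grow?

At ±6.1%: n = 1.960² × 0.2500 / 0.061² ≈ 258.10 → 259.
At ±4.1%: n = 1.960² × 0.2500 / 0.041² ≈ 571.33 → 572.
Additional respondents: 572 − 259 = 313.

313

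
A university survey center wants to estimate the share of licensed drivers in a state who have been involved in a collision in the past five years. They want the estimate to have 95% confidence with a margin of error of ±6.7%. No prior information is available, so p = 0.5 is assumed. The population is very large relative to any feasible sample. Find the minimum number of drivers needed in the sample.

214

For 95% confidence, z = 1.960.
With p = 0.5, p(1−p) = 0.25.
n = z²·p(1−p)/E² = 1.960² × 0.2500 / 0.067² = 3.8416 × 0.2500 / 0.004489 ≈ 213.95.
Rounding up gives n = 214.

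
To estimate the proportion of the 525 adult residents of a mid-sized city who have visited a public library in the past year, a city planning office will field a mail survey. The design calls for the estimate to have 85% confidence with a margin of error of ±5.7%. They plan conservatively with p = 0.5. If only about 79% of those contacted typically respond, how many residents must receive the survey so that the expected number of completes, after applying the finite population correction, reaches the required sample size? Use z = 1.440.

156

Completed interviews needed (unadjusted): n₀ = 1.440² × 0.2500 / 0.057² ≈ 159.56 → 160.
FPC for N = 525: n = 160 / (1 + 159/525) = 160 / 1.3029 ≈ 122.81 → 123.
At a 79% response rate, contacts needed = 123 / 0.79 ≈ 155.70 → 156.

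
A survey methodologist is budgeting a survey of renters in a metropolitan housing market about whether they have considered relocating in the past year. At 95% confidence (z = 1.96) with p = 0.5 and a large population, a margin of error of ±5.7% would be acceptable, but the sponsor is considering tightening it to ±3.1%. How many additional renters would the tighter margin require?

At ±5.7%: n = 1.96² × 0.2500 / 0.057² ≈ 295.60 → 296.
At ±3.1%: n = 1.96² × 0.2500 / 0.031² ≈ 999.38 → 1000.
Additional respondents: 1000 − 296 = 704.

704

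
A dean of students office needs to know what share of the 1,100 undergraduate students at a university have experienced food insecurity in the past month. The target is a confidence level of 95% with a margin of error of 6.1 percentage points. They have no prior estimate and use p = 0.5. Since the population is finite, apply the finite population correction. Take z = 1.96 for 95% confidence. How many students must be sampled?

210

Unadjusted: n₀ = 1.96² × 0.50 × 0.50 / 0.061² ≈ 258.10, so n₀ = 259.
Finite population correction with N = 1,100: n = n₀ / (1 + (n₀−1)/N) = 259 / (1 + 258/1100) = 259 / 1.2345 ≈ 209.79.
Rounding up, n = 210.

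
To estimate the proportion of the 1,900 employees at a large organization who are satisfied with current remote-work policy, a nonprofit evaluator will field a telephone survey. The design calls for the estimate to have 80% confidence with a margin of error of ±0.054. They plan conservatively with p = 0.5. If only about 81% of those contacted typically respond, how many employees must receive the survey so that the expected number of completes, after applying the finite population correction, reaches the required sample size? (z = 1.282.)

163

Completed interviews needed (unadjusted): n₀ = 1.282² × 0.2500 / 0.054² ≈ 140.91 → 141.
FPC for N = 1,900: n = 141 / (1 + 140/1900) = 141 / 1.0737 ≈ 131.32 → 132.
At an 81% response rate, contacts needed = 132 / 0.81 ≈ 162.96 → 163.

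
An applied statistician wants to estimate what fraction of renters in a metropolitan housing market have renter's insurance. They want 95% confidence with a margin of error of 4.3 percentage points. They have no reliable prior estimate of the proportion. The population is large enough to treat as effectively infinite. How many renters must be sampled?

For 95% confidence, z = 1.960.
With no prior estimate, use p = 0.5, giving p(1−p) = 0.25.
n = z²·p(1−p)/E² = 1.960² × 0.2500 / 0.043² = 3.8416 × 0.2500 / 0.001849 ≈ 519.42.
Rounding up gives n = 520.

520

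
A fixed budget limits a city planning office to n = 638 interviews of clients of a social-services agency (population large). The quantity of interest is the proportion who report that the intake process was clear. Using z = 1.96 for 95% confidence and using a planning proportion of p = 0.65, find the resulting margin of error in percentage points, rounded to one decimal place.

SE(p̂) = √[p(1−p)/n] = √[0.2275/638] = 0.01888.
E = z × SE = 1.96 × 0.01888 = 0.03701, or 3.7 percentage points.

3.7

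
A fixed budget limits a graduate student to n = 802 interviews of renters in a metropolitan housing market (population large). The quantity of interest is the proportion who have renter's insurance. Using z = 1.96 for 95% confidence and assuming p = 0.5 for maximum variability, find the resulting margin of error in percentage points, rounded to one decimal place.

3.5

SE(p̂) = √[p(1−p)/n] = √[0.2500/802] = 0.01766.
E = z × SE = 1.96 × 0.01766 = 0.03461, or 3.5 percentage points.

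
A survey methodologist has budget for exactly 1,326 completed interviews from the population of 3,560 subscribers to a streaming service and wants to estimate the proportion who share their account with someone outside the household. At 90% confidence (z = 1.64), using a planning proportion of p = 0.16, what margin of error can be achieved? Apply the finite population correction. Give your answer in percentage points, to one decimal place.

1.3

Finite-population factor: (N−n)/(N−1) = (3560−1326)/(3560−1) = 0.6277.
SE(p̂) = √[p(1−p)/n · (N−n)/(N−1)] = √[0.1344/1326 × 0.6277] = 0.00798.
E = z × SE = 1.64 × 0.00798 = 0.01308 ≈ 1.3 percentage points.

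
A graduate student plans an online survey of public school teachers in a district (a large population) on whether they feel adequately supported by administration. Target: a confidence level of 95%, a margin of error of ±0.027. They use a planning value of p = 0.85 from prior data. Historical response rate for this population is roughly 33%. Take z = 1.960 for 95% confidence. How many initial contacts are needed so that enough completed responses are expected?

Completed interviews needed: n₀ = 1.960² × 0.1275 / 0.027² ≈ 671.88 → 672.
At a 33% response rate, contacts needed = 672 / 0.33 ≈ 2036.36 → 2037.

2037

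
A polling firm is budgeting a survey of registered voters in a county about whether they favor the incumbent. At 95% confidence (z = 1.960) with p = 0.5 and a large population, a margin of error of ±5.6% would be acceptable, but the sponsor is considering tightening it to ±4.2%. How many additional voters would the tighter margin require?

238

At ±5.6%: n = 1.960² × 0.2500 / 0.056² ≈ 306.25 → 307.
At ±4.2%: n = 1.960² × 0.2500 / 0.042² ≈ 544.44 → 545.
Additional respondents: 545 − 307 = 238.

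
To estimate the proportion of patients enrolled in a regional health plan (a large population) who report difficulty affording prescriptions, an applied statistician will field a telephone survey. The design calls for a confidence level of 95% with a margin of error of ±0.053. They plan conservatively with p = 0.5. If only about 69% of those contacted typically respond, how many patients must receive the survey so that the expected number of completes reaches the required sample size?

496

For 95% confidence, z = 1.960.
Completed interviews needed: n₀ = 1.960² × 0.2500 / 0.053² ≈ 341.90 → 342.
At a 69% response rate, contacts needed = 342 / 0.69 ≈ 495.65 → 496.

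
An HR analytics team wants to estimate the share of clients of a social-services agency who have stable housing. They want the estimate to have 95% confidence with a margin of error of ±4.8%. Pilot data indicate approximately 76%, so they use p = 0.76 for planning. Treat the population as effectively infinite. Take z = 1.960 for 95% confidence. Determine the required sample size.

With p = 0.76, p(1−p) = 0.1824.
n = z²·p(1−p)/E² = 1.960² × 0.1824 / 0.048² = 3.8416 × 0.1824 / 0.002304 ≈ 304.13.
Rounding up gives n = 305.

305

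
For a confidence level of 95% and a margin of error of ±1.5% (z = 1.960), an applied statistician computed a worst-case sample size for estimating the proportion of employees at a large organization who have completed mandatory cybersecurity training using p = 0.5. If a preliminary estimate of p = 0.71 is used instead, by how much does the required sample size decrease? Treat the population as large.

753

Conservative (p = 0.5): n = 1.960² × 0.25 / 0.015² ≈ 4268.44 → 4269.
Using p = 0.71: p(1−p) = 0.2059, so n = 1.960² × 0.2059 / 0.015² ≈ 3515.49 → 3516.
Reduction: 4269 − 3516 = 753.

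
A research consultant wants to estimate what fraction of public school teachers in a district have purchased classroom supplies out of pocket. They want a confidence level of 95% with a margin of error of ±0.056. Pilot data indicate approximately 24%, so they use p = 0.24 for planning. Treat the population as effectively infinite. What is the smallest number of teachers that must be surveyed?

For 95% confidence, z = 1.96.
With p = 0.24, p(1−p) = 0.1824.
n = z²·p(1−p)/E² = 1.96² × 0.1824 / 0.056² = 3.8416 × 0.1824 / 0.003136 ≈ 223.44.
Rounding up gives n = 224.

224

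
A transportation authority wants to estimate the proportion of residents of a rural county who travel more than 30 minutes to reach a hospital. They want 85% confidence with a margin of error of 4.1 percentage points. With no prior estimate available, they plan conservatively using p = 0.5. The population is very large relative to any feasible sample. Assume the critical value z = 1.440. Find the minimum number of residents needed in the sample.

With p = 0.5, p(1−p) = 0.25.
n = z²·p(1−p)/E² = 1.440² × 0.2500 / 0.041² = 2.0736 × 0.2500 / 0.001681 ≈ 308.39.
Rounding up gives n = 309.

309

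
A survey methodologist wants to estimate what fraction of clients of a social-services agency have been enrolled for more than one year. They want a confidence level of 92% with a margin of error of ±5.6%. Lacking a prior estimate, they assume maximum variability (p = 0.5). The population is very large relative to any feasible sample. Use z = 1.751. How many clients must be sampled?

With p = 0.5, p(1−p) = 0.25.
n = z²·p(1−p)/E² = 1.751² × 0.2500 / 0.056² = 3.0660 × 0.2500 / 0.003136 ≈ 244.42.
Rounding up gives n = 245.

245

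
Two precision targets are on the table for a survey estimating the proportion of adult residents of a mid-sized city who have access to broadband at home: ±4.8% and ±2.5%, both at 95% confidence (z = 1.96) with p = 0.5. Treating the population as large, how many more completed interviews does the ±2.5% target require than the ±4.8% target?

At ±4.8%: n = 1.96² × 0.2500 / 0.048² ≈ 416.84 → 417.
At ±2.5%: n = 1.96² × 0.2500 / 0.025² ≈ 1536.64 → 1537.
Additional respondents: 1537 − 417 = 1120.

1120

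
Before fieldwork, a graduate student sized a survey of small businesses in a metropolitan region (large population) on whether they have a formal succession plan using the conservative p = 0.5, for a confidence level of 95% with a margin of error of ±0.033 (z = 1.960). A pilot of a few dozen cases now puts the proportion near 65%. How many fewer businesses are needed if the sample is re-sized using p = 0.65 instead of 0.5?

79

Conservative (p = 0.5): n = 1.960² × 0.25 / 0.033² ≈ 881.91 → 882.
Using p = 0.65: p(1−p) = 0.2275, so n = 1.960² × 0.2275 / 0.033² ≈ 802.54 → 803.
Reduction: 882 − 803 = 79.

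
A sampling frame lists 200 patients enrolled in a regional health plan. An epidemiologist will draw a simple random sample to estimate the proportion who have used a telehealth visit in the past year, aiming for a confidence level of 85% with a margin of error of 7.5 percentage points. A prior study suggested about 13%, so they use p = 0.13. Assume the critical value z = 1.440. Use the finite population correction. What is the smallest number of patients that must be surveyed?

Unadjusted: n₀ = 1.440² × 0.13 × 0.87 / 0.075² ≈ 41.69, so n₀ = 42.
Finite population correction with N = 200: n = n₀ / (1 + (n₀−1)/N) = 42 / (1 + 41/200) = 42 / 1.2050 ≈ 34.85.
Rounding up, n = 35.

35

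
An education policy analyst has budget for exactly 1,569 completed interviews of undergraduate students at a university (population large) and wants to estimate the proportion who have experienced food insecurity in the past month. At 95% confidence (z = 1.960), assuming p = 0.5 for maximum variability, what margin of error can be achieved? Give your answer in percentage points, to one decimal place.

2.5

SE(p̂) = √[p(1−p)/n] = √[0.2500/1569] = 0.01262.
E = z × SE = 1.960 × 0.01262 = 0.02474, or 2.5 percentage points.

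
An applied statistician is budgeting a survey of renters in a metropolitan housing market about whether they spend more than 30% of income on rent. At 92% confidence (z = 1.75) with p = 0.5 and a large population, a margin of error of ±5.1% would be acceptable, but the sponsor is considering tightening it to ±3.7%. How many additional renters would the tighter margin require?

At ±5.1%: n = 1.75² × 0.2500 / 0.051² ≈ 294.36 → 295.
At ±3.7%: n = 1.75² × 0.2500 / 0.037² ≈ 559.26 → 560.
Additional respondents: 560 − 295 = 265.

265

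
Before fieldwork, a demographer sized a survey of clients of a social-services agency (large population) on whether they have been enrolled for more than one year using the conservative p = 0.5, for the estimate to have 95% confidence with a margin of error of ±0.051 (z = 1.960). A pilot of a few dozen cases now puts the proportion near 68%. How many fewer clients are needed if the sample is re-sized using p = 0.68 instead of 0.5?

48

Conservative (p = 0.5): n = 1.960² × 0.25 / 0.051² ≈ 369.24 → 370.
Using p = 0.68: p(1−p) = 0.2176, so n = 1.960² × 0.2176 / 0.051² ≈ 321.39 → 322.
Reduction: 370 − 322 = 48.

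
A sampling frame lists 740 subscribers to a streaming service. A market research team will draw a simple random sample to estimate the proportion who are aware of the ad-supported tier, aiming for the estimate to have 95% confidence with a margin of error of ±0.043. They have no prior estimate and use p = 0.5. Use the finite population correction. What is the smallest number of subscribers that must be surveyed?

306

For 95% confidence, z = 1.960.
Unadjusted: n₀ = 1.960² × 0.50 × 0.50 / 0.043² ≈ 519.42, so n₀ = 520.
Finite population correction with N = 740: n = n₀ / (1 + (n₀−1)/N) = 520 / (1 + 519/740) = 520 / 1.7014 ≈ 305.64.
Rounding up, n = 306.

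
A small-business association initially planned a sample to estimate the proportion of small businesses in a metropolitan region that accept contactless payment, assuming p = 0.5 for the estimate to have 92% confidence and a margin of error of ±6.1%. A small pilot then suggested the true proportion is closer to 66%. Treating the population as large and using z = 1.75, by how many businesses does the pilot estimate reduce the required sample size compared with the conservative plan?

Conservative (p = 0.5): n = 1.75² × 0.25 / 0.061² ≈ 205.76 → 206.
Using p = 0.66: p(1−p) = 0.2244, so n = 1.75² × 0.2244 / 0.061² ≈ 184.69 → 185.
Reduction: 206 − 185 = 21.

21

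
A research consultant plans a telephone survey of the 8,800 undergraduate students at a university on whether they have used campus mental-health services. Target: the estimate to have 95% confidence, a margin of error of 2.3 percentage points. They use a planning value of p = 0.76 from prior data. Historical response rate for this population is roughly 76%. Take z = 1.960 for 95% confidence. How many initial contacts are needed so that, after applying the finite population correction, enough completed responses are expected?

Completed interviews needed (unadjusted): n₀ = 1.960² × 0.1824 / 0.023² ≈ 1324.59 → 1325.
FPC for N = 8,800: n = 1325 / (1 + 1324/8800) = 1325 / 1.1505 ≈ 1151.72 → 1152.
At a 76% response rate, contacts needed = 1152 / 0.76 ≈ 1515.79 → 1516.

1516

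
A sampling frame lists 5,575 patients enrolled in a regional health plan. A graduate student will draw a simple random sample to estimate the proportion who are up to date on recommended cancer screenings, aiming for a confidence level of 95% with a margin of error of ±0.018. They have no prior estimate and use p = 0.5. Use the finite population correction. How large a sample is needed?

1936

For 95% confidence, z = 1.960.
Unadjusted: n₀ = 1.960² × 0.50 × 0.50 / 0.018² ≈ 2964.20, so n₀ = 2965.
Finite population correction with N = 5,575: n = n₀ / (1 + (n₀−1)/N) = 2965 / (1 + 2964/5575) = 2965 / 1.5317 ≈ 1935.81.
Rounding up, n = 1936.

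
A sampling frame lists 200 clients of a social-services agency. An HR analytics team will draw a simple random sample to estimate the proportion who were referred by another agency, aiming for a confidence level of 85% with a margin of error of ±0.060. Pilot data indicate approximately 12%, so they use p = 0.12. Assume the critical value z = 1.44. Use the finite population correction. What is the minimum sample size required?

47

Unadjusted: n₀ = 1.44² × 0.12 × 0.88 / 0.060² ≈ 60.83, so n₀ = 61.
Finite population correction with N = 200: n = n₀ / (1 + (n₀−1)/N) = 61 / (1 + 60/200) = 61 / 1.3000 ≈ 46.92.
Rounding up, n = 47.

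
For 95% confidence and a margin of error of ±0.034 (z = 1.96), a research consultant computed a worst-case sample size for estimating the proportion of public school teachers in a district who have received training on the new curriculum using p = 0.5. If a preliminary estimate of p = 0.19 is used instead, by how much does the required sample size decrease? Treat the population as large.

Conservative (p = 0.5): n = 1.96² × 0.25 / 0.034² ≈ 830.80 → 831.
Using p = 0.19: p(1−p) = 0.1539, so n = 1.96² × 0.1539 / 0.034² ≈ 511.44 → 512.
Reduction: 831 − 512 = 319.

319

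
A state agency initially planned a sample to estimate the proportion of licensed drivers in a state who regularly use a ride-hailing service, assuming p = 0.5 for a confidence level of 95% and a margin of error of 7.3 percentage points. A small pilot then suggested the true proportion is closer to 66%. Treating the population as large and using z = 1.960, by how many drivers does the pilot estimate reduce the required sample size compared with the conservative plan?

19

Conservative (p = 0.5): n = 1.960² × 0.25 / 0.073² ≈ 180.22 → 181.
Using p = 0.66: p(1−p) = 0.2244, so n = 1.960² × 0.2244 / 0.073² ≈ 161.77 → 162.
Reduction: 181 − 162 = 19.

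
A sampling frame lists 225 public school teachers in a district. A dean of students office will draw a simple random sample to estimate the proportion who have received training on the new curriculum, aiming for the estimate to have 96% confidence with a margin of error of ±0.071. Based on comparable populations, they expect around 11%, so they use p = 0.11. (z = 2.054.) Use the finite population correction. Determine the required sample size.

61

Unadjusted: n₀ = 2.054² × 0.11 × 0.89 / 0.071² ≈ 81.93, so n₀ = 82.
Finite population correction with N = 225: n = n₀ / (1 + (n₀−1)/N) = 82 / (1 + 81/225) = 82 / 1.3600 ≈ 60.29.
Rounding up, n = 61.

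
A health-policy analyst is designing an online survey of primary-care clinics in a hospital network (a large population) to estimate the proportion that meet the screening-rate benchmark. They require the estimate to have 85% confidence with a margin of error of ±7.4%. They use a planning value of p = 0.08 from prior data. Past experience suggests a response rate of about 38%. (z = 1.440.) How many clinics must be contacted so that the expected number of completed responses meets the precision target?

74

Completed interviews needed: n₀ = 1.440² × 0.0736 / 0.074² ≈ 27.87 → 28.
At a 38% response rate, contacts needed = 28 / 0.38 ≈ 73.68 → 74.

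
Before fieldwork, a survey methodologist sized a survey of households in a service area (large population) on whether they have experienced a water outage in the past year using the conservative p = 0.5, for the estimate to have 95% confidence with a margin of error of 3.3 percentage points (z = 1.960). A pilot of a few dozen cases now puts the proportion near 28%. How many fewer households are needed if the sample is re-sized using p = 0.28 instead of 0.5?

Conservative (p = 0.5): n = 1.960² × 0.25 / 0.033² ≈ 881.91 → 882.
Using p = 0.28: p(1−p) = 0.2016, so n = 1.960² × 0.2016 / 0.033² ≈ 711.17 → 712.
Reduction: 882 − 712 = 170.

170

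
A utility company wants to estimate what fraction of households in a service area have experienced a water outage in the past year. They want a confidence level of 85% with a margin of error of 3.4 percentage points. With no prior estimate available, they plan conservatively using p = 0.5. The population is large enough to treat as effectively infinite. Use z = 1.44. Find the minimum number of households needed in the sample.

With p = 0.5, p(1−p) = 0.25.
n = z²·p(1−p)/E² = 1.44² × 0.2500 / 0.034² = 2.0736 × 0.2500 / 0.001156 ≈ 448.44.
Rounding up gives n = 449.

449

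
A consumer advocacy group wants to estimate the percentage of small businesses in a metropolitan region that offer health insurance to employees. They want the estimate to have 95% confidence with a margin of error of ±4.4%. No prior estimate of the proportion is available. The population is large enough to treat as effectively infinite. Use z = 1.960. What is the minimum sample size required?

497

With no prior estimate, use p = 0.5, giving p(1−p) = 0.25.
n = z²·p(1−p)/E² = 1.960² × 0.2500 / 0.044² = 3.8416 × 0.2500 / 0.001936 ≈ 496.07.
Rounding up gives n = 497.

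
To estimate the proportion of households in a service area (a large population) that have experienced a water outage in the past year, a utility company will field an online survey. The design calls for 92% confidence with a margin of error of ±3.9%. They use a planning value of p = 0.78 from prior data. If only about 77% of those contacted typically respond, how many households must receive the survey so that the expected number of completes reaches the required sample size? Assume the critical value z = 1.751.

450

Completed interviews needed: n₀ = 1.751² × 0.1716 / 0.039² ≈ 345.91 → 346.
At a 77% response rate, contacts needed = 346 / 0.77 ≈ 449.35 → 450.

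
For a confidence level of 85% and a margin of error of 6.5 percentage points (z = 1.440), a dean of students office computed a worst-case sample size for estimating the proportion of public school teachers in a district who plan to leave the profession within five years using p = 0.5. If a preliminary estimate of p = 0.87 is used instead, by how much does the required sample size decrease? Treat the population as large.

67

Conservative (p = 0.5): n = 1.440² × 0.25 / 0.065² ≈ 122.70 → 123.
Using p = 0.87: p(1−p) = 0.1131, so n = 1.440² × 0.1131 / 0.065² ≈ 55.51 → 56.
Reduction: 123 − 56 = 67.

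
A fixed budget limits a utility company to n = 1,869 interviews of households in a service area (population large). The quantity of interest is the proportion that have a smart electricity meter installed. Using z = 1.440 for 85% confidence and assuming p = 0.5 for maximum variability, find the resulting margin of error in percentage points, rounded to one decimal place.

SE(p̂) = √[p(1−p)/n] = √[0.2500/1869] = 0.01157.
E = z × SE = 1.440 × 0.01157 = 0.01665, or 1.7 percentage points.

1.7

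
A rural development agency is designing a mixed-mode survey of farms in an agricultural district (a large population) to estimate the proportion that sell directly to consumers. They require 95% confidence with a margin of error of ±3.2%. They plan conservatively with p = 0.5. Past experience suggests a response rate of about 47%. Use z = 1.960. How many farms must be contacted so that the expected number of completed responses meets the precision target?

Completed interviews needed: n₀ = 1.960² × 0.2500 / 0.032² ≈ 937.89 → 938.
At a 47% response rate, contacts needed = 938 / 0.47 ≈ 1995.74 → 1996.

1996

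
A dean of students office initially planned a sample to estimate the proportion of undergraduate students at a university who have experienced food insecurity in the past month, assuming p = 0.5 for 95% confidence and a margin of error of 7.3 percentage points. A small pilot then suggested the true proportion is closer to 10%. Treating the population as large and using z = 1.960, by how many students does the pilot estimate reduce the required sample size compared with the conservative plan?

116

Conservative (p = 0.5): n = 1.960² × 0.25 / 0.073² ≈ 180.22 → 181.
Using p = 0.10: p(1−p) = 0.0900, so n = 1.960² × 0.0900 / 0.073² ≈ 64.88 → 65.
Reduction: 181 − 65 = 116.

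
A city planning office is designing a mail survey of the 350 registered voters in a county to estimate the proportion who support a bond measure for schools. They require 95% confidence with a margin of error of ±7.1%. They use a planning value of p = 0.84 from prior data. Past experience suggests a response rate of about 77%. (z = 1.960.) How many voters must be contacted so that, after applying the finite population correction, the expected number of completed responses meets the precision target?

Completed interviews needed (unadjusted): n₀ = 1.960² × 0.1344 / 0.071² ≈ 102.42 → 103.
FPC for N = 350: n = 103 / (1 + 102/350) = 103 / 1.2914 ≈ 79.76 → 80.
At a 77% response rate, contacts needed = 80 / 0.77 ≈ 103.90 → 104.

104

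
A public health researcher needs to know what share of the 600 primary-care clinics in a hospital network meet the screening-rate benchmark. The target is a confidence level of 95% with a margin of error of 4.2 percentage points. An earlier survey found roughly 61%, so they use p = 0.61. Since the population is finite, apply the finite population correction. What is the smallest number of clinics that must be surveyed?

279

For 95% confidence, z = 1.960.
Unadjusted: n₀ = 1.960² × 0.61 × 0.39 / 0.042² ≈ 518.09, so n₀ = 519.
Finite population correction with N = 600: n = n₀ / (1 + (n₀−1)/N) = 519 / (1 + 518/600) = 519 / 1.8633 ≈ 278.53.
Rounding up, n = 279.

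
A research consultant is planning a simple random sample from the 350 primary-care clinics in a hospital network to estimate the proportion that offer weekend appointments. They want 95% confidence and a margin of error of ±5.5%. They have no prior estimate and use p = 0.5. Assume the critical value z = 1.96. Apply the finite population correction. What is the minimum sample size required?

Unadjusted: n₀ = 1.96² × 0.50 × 0.50 / 0.055² ≈ 317.49, so n₀ = 318.
Finite population correction with N = 350: n = n₀ / (1 + (n₀−1)/N) = 318 / (1 + 317/350) = 318 / 1.9057 ≈ 166.87.
Rounding up, n = 167.

167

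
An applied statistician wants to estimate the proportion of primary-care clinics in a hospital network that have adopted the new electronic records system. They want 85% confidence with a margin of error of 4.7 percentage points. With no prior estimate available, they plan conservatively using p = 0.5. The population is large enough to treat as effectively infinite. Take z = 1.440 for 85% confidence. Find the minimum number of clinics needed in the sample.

With p = 0.5, p(1−p) = 0.25.
n = z²·p(1−p)/E² = 1.440² × 0.2500 / 0.047² = 2.0736 × 0.2500 / 0.002209 ≈ 234.68.
Rounding up gives n = 235.

235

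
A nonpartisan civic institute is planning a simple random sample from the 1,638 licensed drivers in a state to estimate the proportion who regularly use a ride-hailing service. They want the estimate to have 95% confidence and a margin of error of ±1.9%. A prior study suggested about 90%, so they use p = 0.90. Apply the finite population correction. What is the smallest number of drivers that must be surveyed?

For 95% confidence, z = 1.96.
Unadjusted: n₀ = 1.96² × 0.90 × 0.10 / 0.019² ≈ 957.74, so n₀ = 958.
Finite population correction with N = 1,638: n = n₀ / (1 + (n₀−1)/N) = 958 / (1 + 957/1638) = 958 / 1.5842 ≈ 604.70.
Rounding up, n = 605.

605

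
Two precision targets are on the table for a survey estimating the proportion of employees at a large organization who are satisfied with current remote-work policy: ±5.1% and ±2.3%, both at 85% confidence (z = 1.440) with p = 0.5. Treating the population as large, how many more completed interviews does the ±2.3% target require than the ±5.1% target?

780

At ±5.1%: n = 1.440² × 0.2500 / 0.051² ≈ 199.31 → 200.
At ±2.3%: n = 1.440² × 0.2500 / 0.023² ≈ 979.96 → 980.
Additional respondents: 980 − 200 = 780.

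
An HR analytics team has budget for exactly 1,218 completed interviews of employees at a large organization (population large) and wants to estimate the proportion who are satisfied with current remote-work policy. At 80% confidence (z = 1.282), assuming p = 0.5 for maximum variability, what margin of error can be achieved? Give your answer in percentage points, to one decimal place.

1.8

SE(p̂) = √[p(1−p)/n] = √[0.2500/1218] = 0.01433.
E = z × SE = 1.282 × 0.01433 = 0.01837, or 1.8 percentage points.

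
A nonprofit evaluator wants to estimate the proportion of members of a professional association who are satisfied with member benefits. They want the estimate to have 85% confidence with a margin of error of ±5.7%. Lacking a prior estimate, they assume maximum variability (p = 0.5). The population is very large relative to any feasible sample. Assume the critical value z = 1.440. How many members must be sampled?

160

With p = 0.5, p(1−p) = 0.25.
n = z²·p(1−p)/E² = 1.440² × 0.2500 / 0.057² = 2.0736 × 0.2500 / 0.003249 ≈ 159.56.
Rounding up gives n = 160.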